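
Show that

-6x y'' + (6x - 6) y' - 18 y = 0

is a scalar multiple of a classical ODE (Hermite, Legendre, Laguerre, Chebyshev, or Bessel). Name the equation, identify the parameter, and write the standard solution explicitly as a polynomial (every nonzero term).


All three coefficients share the factor -6; dividing through by -6 gives  x y'' + (1 - x) y' + 3 y = 0.
This matches the Laguerre equation x y'' + (1 - x) y' + n y = 0 with n = 3; the polynomial solution is L_3(x).
With y = sum_k a_k x^k, matching x^k gives (k+1)k a_{k+1} + (k+1) a_{k+1} - k a_k + n a_k = 0, i.e. (k+1)^2 a_{k+1} = (k - n) a_k = (k - 3) a_k. The right side vanishes at k = 3, so the series terminates at degree 3.
Standard normalization L_n(0) = 1 gives a_0 = 1. Work upward with a_{k+1} = (k - 3) a_k / (k+1)^2:
  a_1 = (0 - 3)(1) / 1^2 = -3/1 = -3
  a_2 = (1 - 3)(-3) / 2^2 = 6/4 = 3/2
  a_3 = (2 - 3)(3/2) / 3^2 = (-3/2)/9 = -1/6
Hence L_3(x) = -x^3/6 + 3 x^2/2 - 3 x + 1.

L_3(x); series = -x^3/6 + 3 x^2/2 - 3 x + 1


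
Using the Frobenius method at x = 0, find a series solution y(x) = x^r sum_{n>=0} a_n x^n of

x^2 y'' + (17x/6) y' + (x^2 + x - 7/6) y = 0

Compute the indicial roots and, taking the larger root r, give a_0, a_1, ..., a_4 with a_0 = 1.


Write in Frobenius form y'' + (p(x)/x) y' + (q(x)/x^2) y = 0:
  p(x) = 17/6,  q(x) = x^2 + x - 7/6.
Indicial equation: r(r-1) + (17/6) r + (-7/6) = 0 -> roots r_1 = 1/2, r_2 = -7/3.
Take r = r_1 = 1/2. Let y(x) = x^r sum_{n>=0} a_n x^n with a_0 = 1.
Substitute y = x^r sum a_n x^n and match x^{r+n}. The recurrence is
  D(n) a_n + 1 a_{n-1} + 1 a_{n-2} = 0,  where D(n) = (r+n)(r+n-1) + (17/6)(r+n) + (-7/6).
  a_n = [-1 a_{n-1} - 1 a_{n-2}] / D(n).
Since the indicial polynomial factors as (r - r_1)(r - r_2), D(n) = (r_1 + n - r_1)(r_1 + n - r_2) = n(n + 17/6).
Evaluating step by step (a_0 = 1):
  n = 1: D(1) = 1(1 + 17/6) = 23/6; numerator = -1(1) = -1; a_1 = (-1)/(23/6) = -6/23
  n = 2: D(2) = 2(2 + 17/6) = 29/3; numerator = -1(-6/23) - 1(1) = -17/23; a_2 = (-17/23)/(29/3) = -51/667
  n = 3: D(3) = 3(3 + 17/6) = 35/2; numerator = -1(-51/667) - 1(-6/23) = 225/667; a_3 = (225/667)/(35/2) = 90/4669
  n = 4: D(4) = 4(4 + 17/6) = 82/3; numerator = -1(90/4669) - 1(-51/667) = 267/4669; a_4 = (267/4669)/(82/3) = 801/382858

r = 1/2; a_0 = 1; a_1 = -6/23; a_2 = -51/667; a_3 = 90/4669; a_4 = 801/382858


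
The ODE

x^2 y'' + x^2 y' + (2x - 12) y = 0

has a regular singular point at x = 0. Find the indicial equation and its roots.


Divide by x^2 to reach normal form y'' + P_1(x) y' + P_2(x) y = 0 with P_1(x) = 1 and P_2(x) = 2/x - 12/x^2.
x = 0 is a singular point because the y-coefficient 2/x - 12/x^2 has a pole at x = 0.
It is a regular singular point because x P_1(x) = p(x) = x and x^2 P_2(x) = q(x) = 2x - 12 are polynomials, hence analytic at x = 0.
p(0) = 0,  q(0) = -12.
Indicial equation: r(r-1) + p(0) r + q(0) = 0, i.e. r^2 + (p(0) - 1) r + q(0) = 0, i.e. r^2 - 1 r - 12 = 0.
Discriminant: (-1)^2 - 4(-12) = 49, so r = (1 ± 7)/2.
Solving: r_1 = 4, r_2 = -3.

indicial: r^2 - 1 r - 12 = 0; roots r_1 = 4, r_2 = -3


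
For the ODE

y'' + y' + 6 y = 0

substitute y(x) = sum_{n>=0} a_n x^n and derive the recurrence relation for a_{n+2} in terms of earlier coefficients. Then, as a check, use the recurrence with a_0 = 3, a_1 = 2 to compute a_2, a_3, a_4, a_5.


Substitute y = sum_n a_n x^n.
y''(x) has coefficient (n+2)(n+1) a_{n+2} at x^n;
y'(x) has coefficient (n+1) a_{n+1} at x^n;
6 y(x) has coefficient 6 a_n at x^n.
Matching x^n: (n+2)(n+1) a_{n+2} + (n+1) a_{n+1} + 6 a_n = 0.
Thus a_{n+2} = [-(n+1) a_{n+1} - 6 a_n] / ((n+1)(n+2)).

Check with a_0 = 3, a_1 = 2 (apply the recurrence for n = 0, 1, 2, 3): a_0 = 3, a_1 = 2, a_2 = -10, a_3 = 4/3, a_4 = 14/3, a_5 = -4/3.

a_(n+2) = [-(n+1) a_(n+1) - 6 a_n] / ((n+1)(n+2)); check: a_0 = 3, a_1 = 2, a_2 = -10, a_3 = 4/3, a_4 = 14/3, a_5 = -4/3


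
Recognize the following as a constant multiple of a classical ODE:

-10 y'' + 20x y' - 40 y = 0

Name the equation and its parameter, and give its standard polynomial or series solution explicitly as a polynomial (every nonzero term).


All three coefficients share the factor -10; dividing through by -10 gives  y'' - 2x y' + 4 y = 0.
This matches the Hermite equation y'' - 2x y' + 2n y = 0 with 2n = 4, so n = 2; the polynomial solution is H_2(x).
With y = sum_k a_k x^k, matching x^k gives (k+2)(k+1) a_{k+2} = 2(k - n) a_k = 2(k - 2) a_k. The right side vanishes at k = 2, so the series with the parity of 2 terminates at degree 2.
Standard normalization: leading coefficient of H_n is 2^n, so a_2 = 2^2 = 4. Work downward with a_k = (k+1)(k+2) a_{k+2} / (2(k - n)):
  a_0 = (1)(2)(4) / (2(0 - 2)) = 8/(-4) = -2
Hence H_2(x) = 4 x^2 - 2.

H_2(x); series = 4 x^2 - 2


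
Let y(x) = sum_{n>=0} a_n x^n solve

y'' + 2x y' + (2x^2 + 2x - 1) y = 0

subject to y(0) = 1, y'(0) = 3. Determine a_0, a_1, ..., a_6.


Ansatz: y(x) = sum_{n>=0} a_n x^n, so y'(x) = sum_{n>=1} n a_n x^(n-1) and y''(x) = sum_{n>=2} n(n-1) a_n x^(n-2).
Substitute into P(x) y'' + Q(x) y' + R(x) y = 0 with P(x) = 1, Q(x) = 2x, R(x) = 2x^2 + 2x - 1, and match powers of x.
Initial conditions: a_0 = 1, a_1 = 3.
Setting the coefficient of each power of x to zero and solving order by order (substituting the coefficients already found):
  x^0: 2 a_2 - a_0 = 0  ->  2 a_2 = a_0 = 1  ->  a_2 = 1/2
  x^1: 6 a_3 + a_1 + 2 a_0 = 0  ->  6 a_3 = -a_1 - 2 a_0 = -5  ->  a_3 = -5/6
  x^2: 12 a_4 + 3 a_2 + 2 a_1 + 2 a_0 = 0  ->  12 a_4 = -3 a_2 - 2 a_1 - 2 a_0 = -19/2  ->  a_4 = -19/24
  x^3: 20 a_5 + 5 a_3 + 2 a_2 + 2 a_1 = 0  ->  20 a_5 = -5 a_3 - 2 a_2 - 2 a_1 = -17/6  ->  a_5 = -17/120
  x^4: 30 a_6 + 7 a_4 + 2 a_3 + 2 a_2 = 0  ->  30 a_6 = -7 a_4 - 2 a_3 - 2 a_2 = 149/24  ->  a_6 = 149/720
Truncated series: y(x) = 1 + 3 x + (1/2) x^2 - (5/6) x^3 - (19/24) x^4 - (17/120) x^5 + (149/720) x^6 + O(x^7).

a_0 = 1; a_1 = 3; a_2 = 1/2; a_3 = -5/6; a_4 = -19/24; a_5 = -17/120; a_6 = 149/720


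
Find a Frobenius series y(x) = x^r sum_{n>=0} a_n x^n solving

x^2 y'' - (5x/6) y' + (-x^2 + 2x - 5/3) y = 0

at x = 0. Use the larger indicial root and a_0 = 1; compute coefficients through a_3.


Write in Frobenius form y'' + (p(x)/x) y' + (q(x)/x^2) y = 0:
  p(x) = -5/6,  q(x) = -x^2 + 2x - 5/3.
Indicial equation: r(r-1) + (-5/6) r + (-5/3) = 0 -> roots r_1 = 5/2, r_2 = -2/3.
Take r = r_1 = 5/2. Let y(x) = x^r sum_{n>=0} a_n x^n with a_0 = 1.
Substitute y = x^r sum a_n x^n and match x^{r+n}. The recurrence is
  D(n) a_n + 2 a_{n-1} - 1 a_{n-2} = 0,  where D(n) = (r+n)(r+n-1) + (-5/6)(r+n) + (-5/3).
  a_n = [-2 a_{n-1} + 1 a_{n-2}] / D(n).
Since the indicial polynomial factors as (r - r_1)(r - r_2), D(n) = (r_1 + n - r_1)(r_1 + n - r_2) = n(n + 19/6).
Evaluating step by step (a_0 = 1):
  n = 1: D(1) = 1(1 + 19/6) = 25/6; numerator = -2(1) = -2; a_1 = (-2)/(25/6) = -12/25
  n = 2: D(2) = 2(2 + 19/6) = 31/3; numerator = -2(-12/25) + 1(1) = 49/25; a_2 = (49/25)/(31/3) = 147/775
  n = 3: D(3) = 3(3 + 19/6) = 37/2; numerator = -2(147/775) + 1(-12/25) = -666/775; a_3 = (-666/775)/(37/2) = -36/775

r = 5/2; a_0 = 1; a_1 = -12/25; a_2 = 147/775; a_3 = -36/775


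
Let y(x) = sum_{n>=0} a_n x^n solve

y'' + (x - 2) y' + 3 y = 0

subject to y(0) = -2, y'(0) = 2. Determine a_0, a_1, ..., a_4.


Ansatz: y(x) = sum_{n>=0} a_n x^n, so y'(x) = sum_{n>=1} n a_n x^(n-1) and y''(x) = sum_{n>=2} n(n-1) a_n x^(n-2).
Substitute into P(x) y'' + Q(x) y' + R(x) y = 0 with P(x) = 1, Q(x) = x - 2, R(x) = 3, and match powers of x.
Initial conditions: a_0 = -2, a_1 = 2.
Setting the coefficient of each power of x to zero and solving order by order (substituting the coefficients already found):
  x^0: 2 a_2 - 2 a_1 + 3 a_0 = 0  ->  2 a_2 = 2 a_1 - 3 a_0 = 10  ->  a_2 = 5
  x^1: 6 a_3 - 4 a_2 + 4 a_1 = 0  ->  6 a_3 = 4 a_2 - 4 a_1 = 12  ->  a_3 = 2
  x^2: 12 a_4 - 6 a_3 + 5 a_2 = 0  ->  12 a_4 = 6 a_3 - 5 a_2 = -13  ->  a_4 = -13/12
Truncated series: y(x) = -2 + 2 x + 5 x^2 + 2 x^3 - (13/12) x^4 + O(x^5).

a_0 = -2; a_1 = 2; a_2 = 5; a_3 = 2; a_4 = -13/12


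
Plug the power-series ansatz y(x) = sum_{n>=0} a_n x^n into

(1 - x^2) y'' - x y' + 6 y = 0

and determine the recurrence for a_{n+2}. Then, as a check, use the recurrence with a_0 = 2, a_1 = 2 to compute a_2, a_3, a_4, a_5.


Substitute y = sum_n a_n x^n.
(1 - 1 x^2) y'' contributes (n+2)(n+1) a_{n+2} - n(n-1) a_n at x^n.
-x y'(x) contributes -n a_n at x^n.
6 y(x) contributes 6 a_n at x^n.
Matching x^n: (n+2)(n+1) a_{n+2} + (-n(n-1) - n + 6) a_n = 0.
Thus a_{n+2} = (n(n-1) + n - 6) / ((n+1)(n+2)) * a_n.

Check with a_0 = 2, a_1 = 2 (apply the recurrence for n = 0, 1, 2, 3): a_0 = 2, a_1 = 2, a_2 = -6, a_3 = -5/3, a_4 = 1, a_5 = -1/4.

a_(n+2) = (n(n-1) + n - 6) / ((n+1)(n+2)) * a_n; check: a_0 = 2, a_1 = 2, a_2 = -6, a_3 = -5/3, a_4 = 1, a_5 = -1/4


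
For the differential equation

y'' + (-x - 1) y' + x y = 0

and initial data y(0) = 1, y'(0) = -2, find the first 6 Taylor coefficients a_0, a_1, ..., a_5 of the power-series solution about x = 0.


Ansatz: y(x) = sum_{n>=0} a_n x^n, so y'(x) = sum_{n>=1} n a_n x^(n-1) and y''(x) = sum_{n>=2} n(n-1) a_n x^(n-2).
Substitute into P(x) y'' + Q(x) y' + R(x) y = 0 with P(x) = 1, Q(x) = -x - 1, R(x) = x, and match powers of x.
Initial conditions: a_0 = 1, a_1 = -2.
Setting the coefficient of each power of x to zero and solving order by order (substituting the coefficients already found):
  x^0: 2 a_2 - a_1 = 0  ->  2 a_2 = a_1 = -2  ->  a_2 = -1
  x^1: 6 a_3 - 2 a_2 - a_1 + a_0 = 0  ->  6 a_3 = 2 a_2 + a_1 - a_0 = -5  ->  a_3 = -5/6
  x^2: 12 a_4 - 3 a_3 - 2 a_2 + a_1 = 0  ->  12 a_4 = 3 a_3 + 2 a_2 - a_1 = -5/2  ->  a_4 = -5/24
  x^3: 20 a_5 - 4 a_4 - 3 a_3 + a_2 = 0  ->  20 a_5 = 4 a_4 + 3 a_3 - a_2 = -7/3  ->  a_5 = -7/60
Truncated series: y(x) = 1 - 2 x - x^2 - (5/6) x^3 - (5/24) x^4 - (7/60) x^5 + O(x^6).

a_0 = 1; a_1 = -2; a_2 = -1; a_3 = -5/6; a_4 = -5/24; a_5 = -7/60


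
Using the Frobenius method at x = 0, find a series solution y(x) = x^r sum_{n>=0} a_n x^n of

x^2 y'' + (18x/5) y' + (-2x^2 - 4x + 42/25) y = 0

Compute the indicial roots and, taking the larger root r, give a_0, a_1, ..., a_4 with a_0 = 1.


Write in Frobenius form y'' + (p(x)/x) y' + (q(x)/x^2) y = 0:
  p(x) = 18/5,  q(x) = -2x^2 - 4x + 42/25.
Indicial equation: r(r-1) + (18/5) r + (42/25) = 0 -> roots r_1 = -6/5, r_2 = -7/5.
Take r = r_1 = -6/5. Let y(x) = x^r sum_{n>=0} a_n x^n with a_0 = 1.
Substitute y = x^r sum a_n x^n and match x^{r+n}. The recurrence is
  D(n) a_n - 4 a_{n-1} - 2 a_{n-2} = 0,  where D(n) = (r+n)(r+n-1) + (18/5)(r+n) + (42/25).
  a_n = [4 a_{n-1} + 2 a_{n-2}] / D(n).
Since the indicial polynomial factors as (r - r_1)(r - r_2), D(n) = (r_1 + n - r_1)(r_1 + n - r_2) = n(n + 1/5).
Evaluating step by step (a_0 = 1):
  n = 1: D(1) = 1(1 + 1/5) = 6/5; numerator = 4(1) = 4; a_1 = (4)/(6/5) = 10/3
  n = 2: D(2) = 2(2 + 1/5) = 22/5; numerator = 4(10/3) + 2(1) = 46/3; a_2 = (46/3)/(22/5) = 115/33
  n = 3: D(3) = 3(3 + 1/5) = 48/5; numerator = 4(115/33) + 2(10/3) = 680/33; a_3 = (680/33)/(48/5) = 425/198
  n = 4: D(4) = 4(4 + 1/5) = 84/5; numerator = 4(425/198) + 2(115/33) = 140/9; a_4 = (140/9)/(84/5) = 25/27

r = -6/5; a_0 = 1; a_1 = 10/3; a_2 = 115/33; a_3 = 425/198; a_4 = 25/27


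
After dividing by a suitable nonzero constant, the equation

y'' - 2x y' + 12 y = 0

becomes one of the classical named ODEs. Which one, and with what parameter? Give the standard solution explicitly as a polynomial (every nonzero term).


The equation is already in a standard form:  y'' - 2x y' + 12 y = 0.
This matches the Hermite equation y'' - 2x y' + 2n y = 0 with 2n = 12, so n = 6; the polynomial solution is H_6(x).
With y = sum_k a_k x^k, matching x^k gives (k+2)(k+1) a_{k+2} = 2(k - n) a_k = 2(k - 6) a_k. The right side vanishes at k = 6, so the series with the parity of 6 terminates at degree 6.
Standard normalization: leading coefficient of H_n is 2^n, so a_6 = 2^6 = 64. Work downward with a_k = (k+1)(k+2) a_{k+2} / (2(k - n)):
  a_4 = (5)(6)(64) / (2(4 - 6)) = 1920/(-4) = -480
  a_2 = (3)(4)(-480) / (2(2 - 6)) = -5760/(-8) = 720
  a_0 = (1)(2)(720) / (2(0 - 6)) = 1440/(-12) = -120
Hence H_6(x) = 64 x^6 - 480 x^4 + 720 x^2 - 120.

H_6(x); series = 64 x^6 - 480 x^4 + 720 x^2 - 120


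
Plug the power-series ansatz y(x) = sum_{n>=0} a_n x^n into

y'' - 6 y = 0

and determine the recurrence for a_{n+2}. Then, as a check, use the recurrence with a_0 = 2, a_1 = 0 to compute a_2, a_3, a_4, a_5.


Substitute y = sum_n a_n x^n into y'' + (const) y = 0.
y''(x) = sum_{n>=0} (n+2)(n+1) a_{n+2} x^n.
The ODE becomes sum_n [(n+2)(n+1) a_{n+2} - 6 a_n] x^n = 0.
Setting each coefficient to zero gives the recurrence:
  (n+2)(n+1) a_{n+2} - 6 a_n = 0,
  a_{n+2} = 6 / ((n+1)(n+2)) a_n.

Check with a_0 = 2, a_1 = 0 (apply the recurrence for n = 0, 1, 2, 3): a_0 = 2, a_1 = 0, a_2 = 6, a_3 = 0, a_4 = 3, a_5 = 0.

a_{n+2} = 6/((n+1)(n+2)) * a_n; check: a_0 = 2, a_1 = 0, a_2 = 6, a_3 = 0, a_4 = 3, a_5 = 0


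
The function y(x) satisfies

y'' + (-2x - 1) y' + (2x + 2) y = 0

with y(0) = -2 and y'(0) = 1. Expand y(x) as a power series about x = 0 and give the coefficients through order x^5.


Ansatz: y(x) = sum_{n>=0} a_n x^n, so y'(x) = sum_{n>=1} n a_n x^(n-1) and y''(x) = sum_{n>=2} n(n-1) a_n x^(n-2).
Substitute into P(x) y'' + Q(x) y' + R(x) y = 0 with P(x) = 1, Q(x) = -2x - 1, R(x) = 2x + 2, and match powers of x.
Initial conditions: a_0 = -2, a_1 = 1.
Setting the coefficient of each power of x to zero and solving order by order (substituting the coefficients already found):
  x^0: 2 a_2 - a_1 + 2 a_0 = 0  ->  2 a_2 = a_1 - 2 a_0 = 5  ->  a_2 = 5/2
  x^1: 6 a_3 - 2 a_2 + 2 a_0 = 0  ->  6 a_3 = 2 a_2 - 2 a_0 = 9  ->  a_3 = 3/2
  x^2: 12 a_4 - 3 a_3 - 2 a_2 + 2 a_1 = 0  ->  12 a_4 = 3 a_3 + 2 a_2 - 2 a_1 = 15/2  ->  a_4 = 5/8
  x^3: 20 a_5 - 4 a_4 - 4 a_3 + 2 a_2 = 0  ->  20 a_5 = 4 a_4 + 4 a_3 - 2 a_2 = 7/2  ->  a_5 = 7/40
Truncated series: y(x) = -2 + x + (5/2) x^2 + (3/2) x^3 + (5/8) x^4 + (7/40) x^5 + O(x^6).

a_0 = -2; a_1 = 1; a_2 = 5/2; a_3 = 3/2; a_4 = 5/8; a_5 = 7/40


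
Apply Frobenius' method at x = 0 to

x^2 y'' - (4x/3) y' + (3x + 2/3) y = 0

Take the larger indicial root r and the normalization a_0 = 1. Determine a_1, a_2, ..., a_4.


Write in Frobenius form y'' + (p(x)/x) y' + (q(x)/x^2) y = 0:
  p(x) = -4/3,  q(x) = 3x + 2/3.
Indicial equation: r(r-1) + (-4/3) r + (2/3) = 0 -> roots r_1 = 2, r_2 = 1/3.
Take r = r_1 = 2. Let y(x) = x^r sum_{n>=0} a_n x^n with a_0 = 1.
Substitute y = x^r sum a_n x^n and match x^{r+n}. The recurrence is
  D(n) a_n + 3 a_{n-1} = 0,  where D(n) = (r+n)(r+n-1) + (-4/3)(r+n) + (2/3).
  a_n = -3 / D(n) * a_{n-1}.
Since the indicial polynomial factors as (r - r_1)(r - r_2), D(n) = (r_1 + n - r_1)(r_1 + n - r_2) = n(n + 5/3).
Evaluating step by step (a_0 = 1):
  n = 1: D(1) = 1(1 + 5/3) = 8/3; numerator = -3(1) = -3; a_1 = (-3)/(8/3) = -9/8
  n = 2: D(2) = 2(2 + 5/3) = 22/3; numerator = -3(-9/8) = 27/8; a_2 = (27/8)/(22/3) = 81/176
  n = 3: D(3) = 3(3 + 5/3) = 14; numerator = -3(81/176) = -243/176; a_3 = (-243/176)/(14) = -243/2464
  n = 4: D(4) = 4(4 + 5/3) = 68/3; numerator = -3(-243/2464) = 729/2464; a_4 = (729/2464)/(68/3) = 2187/167552

r = 2; a_0 = 1; a_1 = -9/8; a_2 = 81/176; a_3 = -243/2464; a_4 = 2187/167552


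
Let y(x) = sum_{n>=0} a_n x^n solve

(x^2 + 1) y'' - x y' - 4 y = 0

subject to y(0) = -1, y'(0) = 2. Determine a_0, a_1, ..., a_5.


Ansatz: y(x) = sum_{n>=0} a_n x^n, so y'(x) = sum_{n>=1} n a_n x^(n-1) and y''(x) = sum_{n>=2} n(n-1) a_n x^(n-2).
Substitute into P(x) y'' + Q(x) y' + R(x) y = 0 with P(x) = x^2 + 1, Q(x) = -x, R(x) = -4, and match powers of x.
Initial conditions: a_0 = -1, a_1 = 2.
Setting the coefficient of each power of x to zero and solving order by order (substituting the coefficients already found):
  x^0: 2 a_2 - 4 a_0 = 0  ->  2 a_2 = 4 a_0 = -4  ->  a_2 = -2
  x^1: 6 a_3 - 5 a_1 = 0  ->  6 a_3 = 5 a_1 = 10  ->  a_3 = 5/3
  x^2: 12 a_4 - 4 a_2 = 0  ->  12 a_4 = 4 a_2 = -8  ->  a_4 = -2/3
  x^3: 20 a_5 - a_3 = 0  ->  20 a_5 = a_3 = 5/3  ->  a_5 = 1/12
Truncated series: y(x) = -1 + 2 x - 2 x^2 + (5/3) x^3 - (2/3) x^4 + (1/12) x^5 + O(x^6).

a_0 = -1; a_1 = 2; a_2 = -2; a_3 = 5/3; a_4 = -2/3; a_5 = 1/12


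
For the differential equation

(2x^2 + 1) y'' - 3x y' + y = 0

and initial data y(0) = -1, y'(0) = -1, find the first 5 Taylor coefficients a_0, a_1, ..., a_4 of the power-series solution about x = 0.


Ansatz: y(x) = sum_{n>=0} a_n x^n, so y'(x) = sum_{n>=1} n a_n x^(n-1) and y''(x) = sum_{n>=2} n(n-1) a_n x^(n-2).
Substitute into P(x) y'' + Q(x) y' + R(x) y = 0 with P(x) = 2x^2 + 1, Q(x) = -3x, R(x) = 1, and match powers of x.
Initial conditions: a_0 = -1, a_1 = -1.
Setting the coefficient of each power of x to zero and solving order by order (substituting the coefficients already found):
  x^0: 2 a_2 + a_0 = 0  ->  2 a_2 = -a_0 = 1  ->  a_2 = 1/2
  x^1: 6 a_3 - 2 a_1 = 0  ->  6 a_3 = 2 a_1 = -2  ->  a_3 = -1/3
  x^2: 12 a_4 - a_2 = 0  ->  12 a_4 = a_2 = 1/2  ->  a_4 = 1/24
Truncated series: y(x) = -1 - x + (1/2) x^2 - (1/3) x^3 + (1/24) x^4 + O(x^5).

a_0 = -1; a_1 = -1; a_2 = 1/2; a_3 = -1/3; a_4 = 1/24


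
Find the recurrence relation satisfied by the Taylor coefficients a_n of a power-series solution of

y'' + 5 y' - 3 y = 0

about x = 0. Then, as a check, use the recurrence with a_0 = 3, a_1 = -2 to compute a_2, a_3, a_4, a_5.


Substitute y = sum_n a_n x^n.
y''(x) has coefficient (n+2)(n+1) a_{n+2} at x^n;
5 y'(x) has coefficient 5 (n+1) a_{n+1} at x^n;
-3 y(x) has coefficient -3 a_n at x^n.
Matching x^n: (n+2)(n+1) a_{n+2} + 5 (n+1) a_{n+1} - 3 a_n = 0.
Thus a_{n+2} = [-5 (n+1) a_{n+1} + 3 a_n] / ((n+1)(n+2)).

Check with a_0 = 3, a_1 = -2 (apply the recurrence for n = 0, 1, 2, 3): a_0 = 3, a_1 = -2, a_2 = 19/2, a_3 = -101/6, a_4 = 281/12, a_5 = -3113/120.

a_(n+2) = [-5 (n+1) a_(n+1) + 3 a_n] / ((n+1)(n+2)); check: a_0 = 3, a_1 = -2, a_2 = 19/2, a_3 = -101/6, a_4 = 281/12, a_5 = -3113/120


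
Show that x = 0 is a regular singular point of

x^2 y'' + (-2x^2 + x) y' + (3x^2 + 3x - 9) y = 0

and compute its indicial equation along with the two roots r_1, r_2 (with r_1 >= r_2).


Divide by x^2 to reach normal form y'' + P_1(x) y' + P_2(x) y = 0 with P_1(x) = -2 + 1/x and P_2(x) = 3 + 3/x - 9/x^2.
x = 0 is a singular point because the y'-coefficient -2 + 1/x has a pole at x = 0 and the y-coefficient 3 + 3/x - 9/x^2 has a pole at x = 0.
It is a regular singular point because x P_1(x) = p(x) = 1 - 2x and x^2 P_2(x) = q(x) = 3x^2 + 3x - 9 are polynomials, hence analytic at x = 0.
p(0) = 1,  q(0) = -9.
Indicial equation: r(r-1) + p(0) r + q(0) = 0, i.e. r^2 + (p(0) - 1) r + q(0) = 0, i.e. r^2 - 9 = 0.
Discriminant: (0)^2 - 4(-9) = 36, so r = (0 ± 6)/2.
Solving: r_1 = 3, r_2 = -3.

indicial: r^2 - 9 = 0; roots r_1 = 3, r_2 = -3


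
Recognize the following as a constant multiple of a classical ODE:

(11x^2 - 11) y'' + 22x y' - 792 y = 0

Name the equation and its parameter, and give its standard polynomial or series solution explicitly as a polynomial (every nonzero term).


All three coefficients share the factor -11; dividing through by -11 gives  (1 - x^2) y'' - 2x y' + 72 y = 0.
This matches the Legendre equation (1 - x^2) y'' - 2x y' + n(n+1) y = 0 (note the -2x y' term) with n(n+1) = 72, so n = 8; the polynomial solution is P_8(x).
With y = sum_k a_k x^k, matching x^k gives (k+2)(k+1) a_{k+2} = [k(k+1) - n(n+1)] a_k = (k - 8)(k + 9) a_k. The right side vanishes at k = 8, so the series with the parity of 8 terminates at degree 8.
Standard normalization (P_n(1) = 1): leading coefficient (2n)!/(2^n (n!)^2) = 20922789888000/(256*1625702400) = 6435/128, so a_8 = 6435/128. Work downward with a_k = (k+1)(k+2) a_{k+2} / ((k - 8)(k + 9)):
  a_6 = (7)(8)(6435/128) / ((6 - 8)(6 + 9)) = (45045/16)/(-30) = -3003/32
  a_4 = (5)(6)(-3003/32) / ((4 - 8)(4 + 9)) = (-45045/16)/(-52) = 3465/64
  a_2 = (3)(4)(3465/64) / ((2 - 8)(2 + 9)) = (10395/16)/(-66) = -315/32
  a_0 = (1)(2)(-315/32) / ((0 - 8)(0 + 9)) = (-315/16)/(-72) = 35/128
Hence P_8(x) = 6435 x^8/128 - 3003 x^6/32 + 3465 x^4/64 - 315 x^2/32 + 35/128.

P_8(x); series = 6435 x^8/128 - 3003 x^6/32 + 3465 x^4/64 - 315 x^2/32 + 35/128


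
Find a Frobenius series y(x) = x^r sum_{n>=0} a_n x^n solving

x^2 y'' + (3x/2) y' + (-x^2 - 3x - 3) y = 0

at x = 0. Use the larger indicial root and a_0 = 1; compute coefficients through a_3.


Write in Frobenius form y'' + (p(x)/x) y' + (q(x)/x^2) y = 0:
  p(x) = 3/2,  q(x) = -x^2 - 3x - 3.
Indicial equation: r(r-1) + (3/2) r + (-3) = 0 -> roots r_1 = 3/2, r_2 = -2.
Take r = r_1 = 3/2. Let y(x) = x^r sum_{n>=0} a_n x^n with a_0 = 1.
Substitute y = x^r sum a_n x^n and match x^{r+n}. The recurrence is
  D(n) a_n - 3 a_{n-1} - 1 a_{n-2} = 0,  where D(n) = (r+n)(r+n-1) + (3/2)(r+n) + (-3).
  a_n = [3 a_{n-1} + 1 a_{n-2}] / D(n).
Since the indicial polynomial factors as (r - r_1)(r - r_2), D(n) = (r_1 + n - r_1)(r_1 + n - r_2) = n(n + 7/2).
Evaluating step by step (a_0 = 1):
  n = 1: D(1) = 1(1 + 7/2) = 9/2; numerator = 3(1) = 3; a_1 = (3)/(9/2) = 2/3
  n = 2: D(2) = 2(2 + 7/2) = 11; numerator = 3(2/3) + 1(1) = 3; a_2 = (3)/(11) = 3/11
  n = 3: D(3) = 3(3 + 7/2) = 39/2; numerator = 3(3/11) + 1(2/3) = 49/33; a_3 = (49/33)/(39/2) = 98/1287

r = 3/2; a_0 = 1; a_1 = 2/3; a_2 = 3/11; a_3 = 98/1287


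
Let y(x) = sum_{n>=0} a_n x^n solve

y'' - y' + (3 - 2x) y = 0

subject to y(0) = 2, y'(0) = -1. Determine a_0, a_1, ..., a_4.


Ansatz: y(x) = sum_{n>=0} a_n x^n, so y'(x) = sum_{n>=1} n a_n x^(n-1) and y''(x) = sum_{n>=2} n(n-1) a_n x^(n-2).
Substitute into P(x) y'' + Q(x) y' + R(x) y = 0 with P(x) = 1, Q(x) = -1, R(x) = 3 - 2x, and match powers of x.
Initial conditions: a_0 = 2, a_1 = -1.
Setting the coefficient of each power of x to zero and solving order by order (substituting the coefficients already found):
  x^0: 2 a_2 - a_1 + 3 a_0 = 0  ->  2 a_2 = a_1 - 3 a_0 = -7  ->  a_2 = -7/2
  x^1: 6 a_3 - 2 a_2 + 3 a_1 - 2 a_0 = 0  ->  6 a_3 = 2 a_2 - 3 a_1 + 2 a_0 = 0  ->  a_3 = 0
  x^2: 12 a_4 - 3 a_3 + 3 a_2 - 2 a_1 = 0  ->  12 a_4 = 3 a_3 - 3 a_2 + 2 a_1 = 17/2  ->  a_4 = 17/24
Truncated series: y(x) = 2 - x - (7/2) x^2 + (17/24) x^4 + O(x^5).

a_0 = 2; a_1 = -1; a_2 = -7/2; a_3 = 0; a_4 = 17/24


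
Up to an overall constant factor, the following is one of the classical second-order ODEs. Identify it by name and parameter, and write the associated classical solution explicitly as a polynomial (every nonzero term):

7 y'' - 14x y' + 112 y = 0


All three coefficients share the factor 7; dividing through by 7 gives  y'' - 2x y' + 16 y = 0.
This matches the Hermite equation y'' - 2x y' + 2n y = 0 with 2n = 16, so n = 8; the polynomial solution is H_8(x).
With y = sum_k a_k x^k, matching x^k gives (k+2)(k+1) a_{k+2} = 2(k - n) a_k = 2(k - 8) a_k. The right side vanishes at k = 8, so the series with the parity of 8 terminates at degree 8.
Standard normalization: leading coefficient of H_n is 2^n, so a_8 = 2^8 = 256. Work downward with a_k = (k+1)(k+2) a_{k+2} / (2(k - n)):
  a_6 = (7)(8)(256) / (2(6 - 8)) = 14336/(-4) = -3584
  a_4 = (5)(6)(-3584) / (2(4 - 8)) = -107520/(-8) = 13440
  a_2 = (3)(4)(13440) / (2(2 - 8)) = 161280/(-12) = -13440
  a_0 = (1)(2)(-13440) / (2(0 - 8)) = -26880/(-16) = 1680
Hence H_8(x) = 256 x^8 - 3584 x^6 + 13440 x^4 - 13440 x^2 + 1680.

H_8(x); series = 256 x^8 - 3584 x^6 + 13440 x^4 - 13440 x^2 + 1680


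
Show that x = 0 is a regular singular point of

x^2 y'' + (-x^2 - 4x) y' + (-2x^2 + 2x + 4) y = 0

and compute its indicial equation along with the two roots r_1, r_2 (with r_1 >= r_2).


Divide by x^2 to reach normal form y'' + P_1(x) y' + P_2(x) y = 0 with P_1(x) = -1 - 4/x and P_2(x) = -2 + 2/x + 4/x^2.
x = 0 is a singular point because the y'-coefficient -1 - 4/x has a pole at x = 0 and the y-coefficient -2 + 2/x + 4/x^2 has a pole at x = 0.
It is a regular singular point because x P_1(x) = p(x) = -x - 4 and x^2 P_2(x) = q(x) = -2x^2 + 2x + 4 are polynomials, hence analytic at x = 0.
p(0) = -4,  q(0) = 4.
Indicial equation: r(r-1) + p(0) r + q(0) = 0, i.e. r^2 + (p(0) - 1) r + q(0) = 0, i.e. r^2 - 5 r + 4 = 0.
Discriminant: (-5)^2 - 4(4) = 9, so r = (5 ± 3)/2.
Solving: r_1 = 4, r_2 = 1.

indicial: r^2 - 5 r + 4 = 0; roots r_1 = 4, r_2 = 1


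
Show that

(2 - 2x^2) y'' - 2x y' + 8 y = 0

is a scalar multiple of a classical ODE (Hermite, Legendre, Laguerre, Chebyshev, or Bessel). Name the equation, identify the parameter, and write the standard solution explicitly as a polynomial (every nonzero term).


All three coefficients share the factor 2; dividing through by 2 gives  (1 - x^2) y'' - x y' + 4 y = 0.
This matches the Chebyshev equation (1 - x^2) y'' - x y' + n^2 y = 0 (note the -x y' term, not -2x y') with n^2 = 4, so n = 2; the polynomial solution is T_2(x).
With y = sum_k a_k x^k, matching x^k gives (k+2)(k+1) a_{k+2} = (k^2 - n^2) a_k = (k - 2)(k + 2) a_k. The right side vanishes at k = 2, so the series with the parity of 2 terminates at degree 2.
Standard normalization: leading coefficient of T_n is 2^(n-1), so a_2 = 2^1 = 2. Work downward with a_k = (k+1)(k+2) a_{k+2} / ((k - 2)(k + 2)):
  a_0 = (1)(2)(2) / ((0 - 2)(0 + 2)) = 4/(-4) = -1
Hence T_2(x) = 2 x^2 - 1.

T_2(x); series = 2 x^2 - 1


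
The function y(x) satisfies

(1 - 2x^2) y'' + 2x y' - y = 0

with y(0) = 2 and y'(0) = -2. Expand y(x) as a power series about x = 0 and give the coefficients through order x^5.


Ansatz: y(x) = sum_{n>=0} a_n x^n, so y'(x) = sum_{n>=1} n a_n x^(n-1) and y''(x) = sum_{n>=2} n(n-1) a_n x^(n-2).
Substitute into P(x) y'' + Q(x) y' + R(x) y = 0 with P(x) = 1 - 2x^2, Q(x) = 2x, R(x) = -1, and match powers of x.
Initial conditions: a_0 = 2, a_1 = -2.
Setting the coefficient of each power of x to zero and solving order by order (substituting the coefficients already found):
  x^0: 2 a_2 - a_0 = 0  ->  2 a_2 = a_0 = 2  ->  a_2 = 1
  x^1: 6 a_3 + a_1 = 0  ->  6 a_3 = -a_1 = 2  ->  a_3 = 1/3
  x^2: 12 a_4 - a_2 = 0  ->  12 a_4 = a_2 = 1  ->  a_4 = 1/12
  x^3: 20 a_5 - 7 a_3 = 0  ->  20 a_5 = 7 a_3 = 7/3  ->  a_5 = 7/60
Truncated series: y(x) = 2 - 2 x + x^2 + (1/3) x^3 + (1/12) x^4 + (7/60) x^5 + O(x^6).

a_0 = 2; a_1 = -2; a_2 = 1; a_3 = 1/3; a_4 = 1/12; a_5 = 7/60


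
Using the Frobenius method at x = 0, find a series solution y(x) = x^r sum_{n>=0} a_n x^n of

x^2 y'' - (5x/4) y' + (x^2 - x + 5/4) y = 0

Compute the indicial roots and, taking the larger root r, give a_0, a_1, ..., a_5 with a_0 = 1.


Write in Frobenius form y'' + (p(x)/x) y' + (q(x)/x^2) y = 0:
  p(x) = -5/4,  q(x) = x^2 - x + 5/4.
Indicial equation: r(r-1) + (-5/4) r + (5/4) = 0 -> roots r_1 = 5/4, r_2 = 1.
Take r = r_1 = 5/4. Let y(x) = x^r sum_{n>=0} a_n x^n with a_0 = 1.
Substitute y = x^r sum a_n x^n and match x^{r+n}. The recurrence is
  D(n) a_n - 1 a_{n-1} + 1 a_{n-2} = 0,  where D(n) = (r+n)(r+n-1) + (-5/4)(r+n) + (5/4).
  a_n = [1 a_{n-1} - 1 a_{n-2}] / D(n).
Since the indicial polynomial factors as (r - r_1)(r - r_2), D(n) = (r_1 + n - r_1)(r_1 + n - r_2) = n(n + 1/4).
Evaluating step by step (a_0 = 1):
  n = 1: D(1) = 1(1 + 1/4) = 5/4; numerator = 1(1) = 1; a_1 = (1)/(5/4) = 4/5
  n = 2: D(2) = 2(2 + 1/4) = 9/2; numerator = 1(4/5) - 1(1) = -1/5; a_2 = (-1/5)/(9/2) = -2/45
  n = 3: D(3) = 3(3 + 1/4) = 39/4; numerator = 1(-2/45) - 1(4/5) = -38/45; a_3 = (-38/45)/(39/4) = -152/1755
  n = 4: D(4) = 4(4 + 1/4) = 17; numerator = 1(-152/1755) - 1(-2/45) = -74/1755; a_4 = (-74/1755)/(17) = -74/29835
  n = 5: D(5) = 5(5 + 1/4) = 105/4; numerator = 1(-74/29835) - 1(-152/1755) = 502/5967; a_5 = (502/5967)/(105/4) = 2008/626535

r = 5/4; a_0 = 1; a_1 = 4/5; a_2 = -2/45; a_3 = -152/1755; a_4 = -74/29835; a_5 = 2008/626535


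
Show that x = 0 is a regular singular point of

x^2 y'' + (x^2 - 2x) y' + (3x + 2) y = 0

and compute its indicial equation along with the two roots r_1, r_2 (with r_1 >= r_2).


Divide by x^2 to reach normal form y'' + P_1(x) y' + P_2(x) y = 0 with P_1(x) = 1 - 2/x and P_2(x) = 3/x + 2/x^2.
x = 0 is a singular point because the y'-coefficient 1 - 2/x has a pole at x = 0 and the y-coefficient 3/x + 2/x^2 has a pole at x = 0.
It is a regular singular point because x P_1(x) = p(x) = x - 2 and x^2 P_2(x) = q(x) = 3x + 2 are polynomials, hence analytic at x = 0.
p(0) = -2,  q(0) = 2.
Indicial equation: r(r-1) + p(0) r + q(0) = 0, i.e. r^2 + (p(0) - 1) r + q(0) = 0, i.e. r^2 - 3 r + 2 = 0.
Discriminant: (-3)^2 - 4(2) = 1, so r = (3 ± 1)/2.
Solving: r_1 = 2, r_2 = 1.

indicial: r^2 - 3 r + 2 = 0; roots r_1 = 2, r_2 = 1


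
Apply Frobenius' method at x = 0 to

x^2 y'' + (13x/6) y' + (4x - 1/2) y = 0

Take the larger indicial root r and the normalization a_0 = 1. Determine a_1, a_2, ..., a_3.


Write in Frobenius form y'' + (p(x)/x) y' + (q(x)/x^2) y = 0:
  p(x) = 13/6,  q(x) = 4x - 1/2.
Indicial equation: r(r-1) + (13/6) r + (-1/2) = 0 -> roots r_1 = 1/3, r_2 = -3/2.
Take r = r_1 = 1/3. Let y(x) = x^r sum_{n>=0} a_n x^n with a_0 = 1.
Substitute y = x^r sum a_n x^n and match x^{r+n}. The recurrence is
  D(n) a_n + 4 a_{n-1} = 0,  where D(n) = (r+n)(r+n-1) + (13/6)(r+n) + (-1/2).
  a_n = -4 / D(n) * a_{n-1}.
Since the indicial polynomial factors as (r - r_1)(r - r_2), D(n) = (r_1 + n - r_1)(r_1 + n - r_2) = n(n + 11/6).
Evaluating step by step (a_0 = 1):
  n = 1: D(1) = 1(1 + 11/6) = 17/6; numerator = -4(1) = -4; a_1 = (-4)/(17/6) = -24/17
  n = 2: D(2) = 2(2 + 11/6) = 23/3; numerator = -4(-24/17) = 96/17; a_2 = (96/17)/(23/3) = 288/391
  n = 3: D(3) = 3(3 + 11/6) = 29/2; numerator = -4(288/391) = -1152/391; a_3 = (-1152/391)/(29/2) = -2304/11339

r = 1/3; a_0 = 1; a_1 = -24/17; a_2 = 288/391; a_3 = -2304/11339


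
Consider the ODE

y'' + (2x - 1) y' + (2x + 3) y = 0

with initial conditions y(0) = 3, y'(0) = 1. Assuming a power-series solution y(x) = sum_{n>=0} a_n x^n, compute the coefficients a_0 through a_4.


Ansatz: y(x) = sum_{n>=0} a_n x^n, so y'(x) = sum_{n>=1} n a_n x^(n-1) and y''(x) = sum_{n>=2} n(n-1) a_n x^(n-2).
Substitute into P(x) y'' + Q(x) y' + R(x) y = 0 with P(x) = 1, Q(x) = 2x - 1, R(x) = 2x + 3, and match powers of x.
Initial conditions: a_0 = 3, a_1 = 1.
Setting the coefficient of each power of x to zero and solving order by order (substituting the coefficients already found):
  x^0: 2 a_2 - a_1 + 3 a_0 = 0  ->  2 a_2 = a_1 - 3 a_0 = -8  ->  a_2 = -4
  x^1: 6 a_3 - 2 a_2 + 5 a_1 + 2 a_0 = 0  ->  6 a_3 = 2 a_2 - 5 a_1 - 2 a_0 = -19  ->  a_3 = -19/6
  x^2: 12 a_4 - 3 a_3 + 7 a_2 + 2 a_1 = 0  ->  12 a_4 = 3 a_3 - 7 a_2 - 2 a_1 = 33/2  ->  a_4 = 11/8
Truncated series: y(x) = 3 + x - 4 x^2 - (19/6) x^3 + (11/8) x^4 + O(x^5).

a_0 = 3; a_1 = 1; a_2 = -4; a_3 = -19/6; a_4 = 11/8


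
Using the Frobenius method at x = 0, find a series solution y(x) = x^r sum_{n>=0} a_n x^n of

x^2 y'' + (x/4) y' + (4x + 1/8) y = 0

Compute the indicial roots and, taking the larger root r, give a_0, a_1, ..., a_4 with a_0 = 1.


Write in Frobenius form y'' + (p(x)/x) y' + (q(x)/x^2) y = 0:
  p(x) = 1/4,  q(x) = 4x + 1/8.
Indicial equation: r(r-1) + (1/4) r + (1/8) = 0 -> roots r_1 = 1/2, r_2 = 1/4.
Take r = r_1 = 1/2. Let y(x) = x^r sum_{n>=0} a_n x^n with a_0 = 1.
Substitute y = x^r sum a_n x^n and match x^{r+n}. The recurrence is
  D(n) a_n + 4 a_{n-1} = 0,  where D(n) = (r+n)(r+n-1) + (1/4)(r+n) + (1/8).
  a_n = -4 / D(n) * a_{n-1}.
Since the indicial polynomial factors as (r - r_1)(r - r_2), D(n) = (r_1 + n - r_1)(r_1 + n - r_2) = n(n + 1/4).
Evaluating step by step (a_0 = 1):
  n = 1: D(1) = 1(1 + 1/4) = 5/4; numerator = -4(1) = -4; a_1 = (-4)/(5/4) = -16/5
  n = 2: D(2) = 2(2 + 1/4) = 9/2; numerator = -4(-16/5) = 64/5; a_2 = (64/5)/(9/2) = 128/45
  n = 3: D(3) = 3(3 + 1/4) = 39/4; numerator = -4(128/45) = -512/45; a_3 = (-512/45)/(39/4) = -2048/1755
  n = 4: D(4) = 4(4 + 1/4) = 17; numerator = -4(-2048/1755) = 8192/1755; a_4 = (8192/1755)/(17) = 8192/29835

r = 1/2; a_0 = 1; a_1 = -16/5; a_2 = 128/45; a_3 = -2048/1755; a_4 = 8192/29835


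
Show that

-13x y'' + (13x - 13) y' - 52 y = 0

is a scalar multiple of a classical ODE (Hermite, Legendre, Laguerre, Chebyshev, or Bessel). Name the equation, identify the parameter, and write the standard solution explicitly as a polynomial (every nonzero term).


All three coefficients share the factor -13; dividing through by -13 gives  x y'' + (1 - x) y' + 4 y = 0.
This matches the Laguerre equation x y'' + (1 - x) y' + n y = 0 with n = 4; the polynomial solution is L_4(x).
With y = sum_k a_k x^k, matching x^k gives (k+1)k a_{k+1} + (k+1) a_{k+1} - k a_k + n a_k = 0, i.e. (k+1)^2 a_{k+1} = (k - n) a_k = (k - 4) a_k. The right side vanishes at k = 4, so the series terminates at degree 4.
Standard normalization L_n(0) = 1 gives a_0 = 1. Work upward with a_{k+1} = (k - 4) a_k / (k+1)^2:
  a_1 = (0 - 4)(1) / 1^2 = -4/1 = -4
  a_2 = (1 - 4)(-4) / 2^2 = 12/4 = 3
  a_3 = (2 - 4)(3) / 3^2 = -6/9 = -2/3
  a_4 = (3 - 4)(-2/3) / 4^2 = (2/3)/16 = 1/24
Hence L_4(x) = x^4/24 - 2 x^3/3 + 3 x^2 - 4 x + 1.

L_4(x); series = x^4/24 - 2 x^3/3 + 3 x^2 - 4 x + 1


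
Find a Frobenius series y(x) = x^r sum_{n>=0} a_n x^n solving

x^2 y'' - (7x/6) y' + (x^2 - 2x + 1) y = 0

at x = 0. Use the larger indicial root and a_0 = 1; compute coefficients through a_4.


Write in Frobenius form y'' + (p(x)/x) y' + (q(x)/x^2) y = 0:
  p(x) = -7/6,  q(x) = x^2 - 2x + 1.
Indicial equation: r(r-1) + (-7/6) r + (1) = 0 -> roots r_1 = 3/2, r_2 = 2/3.
Take r = r_1 = 3/2. Let y(x) = x^r sum_{n>=0} a_n x^n with a_0 = 1.
Substitute y = x^r sum a_n x^n and match x^{r+n}. The recurrence is
  D(n) a_n - 2 a_{n-1} + 1 a_{n-2} = 0,  where D(n) = (r+n)(r+n-1) + (-7/6)(r+n) + (1).
  a_n = [2 a_{n-1} - 1 a_{n-2}] / D(n).
Since the indicial polynomial factors as (r - r_1)(r - r_2), D(n) = (r_1 + n - r_1)(r_1 + n - r_2) = n(n + 5/6).
Evaluating step by step (a_0 = 1):
  n = 1: D(1) = 1(1 + 5/6) = 11/6; numerator = 2(1) = 2; a_1 = (2)/(11/6) = 12/11
  n = 2: D(2) = 2(2 + 5/6) = 17/3; numerator = 2(12/11) - 1(1) = 13/11; a_2 = (13/11)/(17/3) = 39/187
  n = 3: D(3) = 3(3 + 5/6) = 23/2; numerator = 2(39/187) - 1(12/11) = -126/187; a_3 = (-126/187)/(23/2) = -252/4301
  n = 4: D(4) = 4(4 + 5/6) = 58/3; numerator = 2(-252/4301) - 1(39/187) = -1401/4301; a_4 = (-1401/4301)/(58/3) = -4203/249458

r = 3/2; a_0 = 1; a_1 = 12/11; a_2 = 39/187; a_3 = -252/4301; a_4 = -4203/249458


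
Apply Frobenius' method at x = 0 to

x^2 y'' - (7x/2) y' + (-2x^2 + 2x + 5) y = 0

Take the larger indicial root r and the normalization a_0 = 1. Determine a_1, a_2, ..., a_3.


Write in Frobenius form y'' + (p(x)/x) y' + (q(x)/x^2) y = 0:
  p(x) = -7/2,  q(x) = -2x^2 + 2x + 5.
Indicial equation: r(r-1) + (-7/2) r + (5) = 0 -> roots r_1 = 5/2, r_2 = 2.
Take r = r_1 = 5/2. Let y(x) = x^r sum_{n>=0} a_n x^n with a_0 = 1.
Substitute y = x^r sum a_n x^n and match x^{r+n}. The recurrence is
  D(n) a_n + 2 a_{n-1} - 2 a_{n-2} = 0,  where D(n) = (r+n)(r+n-1) + (-7/2)(r+n) + (5).
  a_n = [-2 a_{n-1} + 2 a_{n-2}] / D(n).
Since the indicial polynomial factors as (r - r_1)(r - r_2), D(n) = (r_1 + n - r_1)(r_1 + n - r_2) = n(n + 1/2).
Evaluating step by step (a_0 = 1):
  n = 1: D(1) = 1(1 + 1/2) = 3/2; numerator = -2(1) = -2; a_1 = (-2)/(3/2) = -4/3
  n = 2: D(2) = 2(2 + 1/2) = 5; numerator = -2(-4/3) + 2(1) = 14/3; a_2 = (14/3)/(5) = 14/15
  n = 3: D(3) = 3(3 + 1/2) = 21/2; numerator = -2(14/15) + 2(-4/3) = -68/15; a_3 = (-68/15)/(21/2) = -136/315

r = 5/2; a_0 = 1; a_1 = -4/3; a_2 = 14/15; a_3 = -136/315


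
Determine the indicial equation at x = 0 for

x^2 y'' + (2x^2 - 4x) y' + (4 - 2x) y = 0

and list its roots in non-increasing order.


Divide by x^2 to reach normal form y'' + P_1(x) y' + P_2(x) y = 0 with P_1(x) = 2 - 4/x and P_2(x) = -2/x + 4/x^2.
x = 0 is a singular point because the y'-coefficient 2 - 4/x has a pole at x = 0 and the y-coefficient -2/x + 4/x^2 has a pole at x = 0.
It is a regular singular point because x P_1(x) = p(x) = 2x - 4 and x^2 P_2(x) = q(x) = 4 - 2x are polynomials, hence analytic at x = 0.
p(0) = -4,  q(0) = 4.
Indicial equation: r(r-1) + p(0) r + q(0) = 0, i.e. r^2 + (p(0) - 1) r + q(0) = 0, i.e. r^2 - 5 r + 4 = 0.
Discriminant: (-5)^2 - 4(4) = 9, so r = (5 ± 3)/2.
Solving: r_1 = 4, r_2 = 1.

indicial: r^2 - 5 r + 4 = 0; roots r_1 = 4, r_2 = 1


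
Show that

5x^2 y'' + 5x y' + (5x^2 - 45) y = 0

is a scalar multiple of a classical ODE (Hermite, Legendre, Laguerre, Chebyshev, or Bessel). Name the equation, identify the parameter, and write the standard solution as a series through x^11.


All three coefficients share the factor 5; dividing through by 5 gives  x^2 y'' + x y' + (x^2 - 9) y = 0.
This matches the Bessel equation x^2 y'' + x y' + (x^2 - nu^2) y = 0 with nu^2 = 9, so nu = 3; the solution bounded at x = 0 is J_3(x).
Frobenius at x = 0: indicial roots ±nu; for r = nu the recurrence k(k + 2nu) c_k = -c_{k-2} gives the standard series J_nu(x) = sum_{k>=0} (-1)^k / (k! (k+nu)!) (x/2)^(2k+nu). Evaluate the first 5 terms:
  k = 0: (-1)^0 / (0! * 3! * 2^3) x^3 = 1/(1*6*8) x^3 = (1/48) x^3
  k = 1: (-1)^1 / (1! * 4! * 2^5) x^5 = -1/(1*24*32) x^5 = (-1/768) x^5
  k = 2: (-1)^2 / (2! * 5! * 2^7) x^7 = 1/(2*120*128) x^7 = (1/30720) x^7
  k = 3: (-1)^3 / (3! * 6! * 2^9) x^9 = -1/(6*720*512) x^9 = (-1/2211840) x^9
  k = 4: (-1)^4 / (4! * 7! * 2^11) x^11 = 1/(24*5040*2048) x^11 = (1/247726080) x^11
Hence J_3(x) = x^11/247726080 - x^9/2211840 + x^7/30720 - x^5/768 + x^3/48 + ....

J_3(x); series = x^11/247726080 - x^9/2211840 + x^7/30720 - x^5/768 + x^3/48


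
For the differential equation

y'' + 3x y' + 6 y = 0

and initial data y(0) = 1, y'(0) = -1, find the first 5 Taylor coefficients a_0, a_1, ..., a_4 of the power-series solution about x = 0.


Ansatz: y(x) = sum_{n>=0} a_n x^n, so y'(x) = sum_{n>=1} n a_n x^(n-1) and y''(x) = sum_{n>=2} n(n-1) a_n x^(n-2).
Substitute into P(x) y'' + Q(x) y' + R(x) y = 0 with P(x) = 1, Q(x) = 3x, R(x) = 6, and match powers of x.
Initial conditions: a_0 = 1, a_1 = -1.
Setting the coefficient of each power of x to zero and solving order by order (substituting the coefficients already found):
  x^0: 2 a_2 + 6 a_0 = 0  ->  2 a_2 = -6 a_0 = -6  ->  a_2 = -3
  x^1: 6 a_3 + 9 a_1 = 0  ->  6 a_3 = -9 a_1 = 9  ->  a_3 = 3/2
  x^2: 12 a_4 + 12 a_2 = 0  ->  12 a_4 = -12 a_2 = 36  ->  a_4 = 3
Truncated series: y(x) = 1 - x - 3 x^2 + (3/2) x^3 + 3 x^4 + O(x^5).

a_0 = 1; a_1 = -1; a_2 = -3; a_3 = 3/2; a_4 = 3


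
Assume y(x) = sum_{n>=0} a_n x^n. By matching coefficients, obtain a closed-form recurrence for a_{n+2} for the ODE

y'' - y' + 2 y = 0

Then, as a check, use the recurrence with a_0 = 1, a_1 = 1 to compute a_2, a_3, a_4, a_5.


Substitute y = sum_n a_n x^n.
y''(x) has coefficient (n+2)(n+1) a_{n+2} at x^n;
-y'(x) has coefficient -(n+1) a_{n+1} at x^n;
2 y(x) has coefficient 2 a_n at x^n.
Matching x^n: (n+2)(n+1) a_{n+2} - (n+1) a_{n+1} + 2 a_n = 0.
Thus a_{n+2} = [(n+1) a_{n+1} - 2 a_n] / ((n+1)(n+2)).

Check with a_0 = 1, a_1 = 1 (apply the recurrence for n = 0, 1, 2, 3): a_0 = 1, a_1 = 1, a_2 = -1/2, a_3 = -1/2, a_4 = -1/24, a_5 = 1/24.

a_(n+2) = [(n+1) a_(n+1) - 2 a_n] / ((n+1)(n+2)); check: a_0 = 1, a_1 = 1, a_2 = -1/2, a_3 = -1/2, a_4 = -1/24, a_5 = 1/24


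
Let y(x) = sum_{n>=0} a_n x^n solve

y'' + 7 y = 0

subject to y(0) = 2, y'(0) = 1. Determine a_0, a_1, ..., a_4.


Ansatz: y(x) = sum_{n>=0} a_n x^n, so y'(x) = sum_{n>=1} n a_n x^(n-1) and y''(x) = sum_{n>=2} n(n-1) a_n x^(n-2).
Substitute into P(x) y'' + Q(x) y' + R(x) y = 0 with P(x) = 1, Q(x) = 0, R(x) = 7, and match powers of x.
Initial conditions: a_0 = 2, a_1 = 1.
Setting the coefficient of each power of x to zero and solving order by order (substituting the coefficients already found):
  x^0: 2 a_2 + 7 a_0 = 0  ->  2 a_2 = -7 a_0 = -14  ->  a_2 = -7
  x^1: 6 a_3 + 7 a_1 = 0  ->  6 a_3 = -7 a_1 = -7  ->  a_3 = -7/6
  x^2: 12 a_4 + 7 a_2 = 0  ->  12 a_4 = -7 a_2 = 49  ->  a_4 = 49/12
Truncated series: y(x) = 2 + x - 7 x^2 - (7/6) x^3 + (49/12) x^4 + O(x^5).

a_0 = 2; a_1 = 1; a_2 = -7; a_3 = -7/6; a_4 = 49/12


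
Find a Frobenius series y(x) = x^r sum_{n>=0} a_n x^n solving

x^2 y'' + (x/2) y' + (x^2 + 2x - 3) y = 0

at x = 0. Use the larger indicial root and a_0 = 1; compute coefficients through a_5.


Write in Frobenius form y'' + (p(x)/x) y' + (q(x)/x^2) y = 0:
  p(x) = 1/2,  q(x) = x^2 + 2x - 3.
Indicial equation: r(r-1) + (1/2) r + (-3) = 0 -> roots r_1 = 2, r_2 = -3/2.
Take r = r_1 = 2. Let y(x) = x^r sum_{n>=0} a_n x^n with a_0 = 1.
Substitute y = x^r sum a_n x^n and match x^{r+n}. The recurrence is
  D(n) a_n + 2 a_{n-1} + 1 a_{n-2} = 0,  where D(n) = (r+n)(r+n-1) + (1/2)(r+n) + (-3).
  a_n = [-2 a_{n-1} - 1 a_{n-2}] / D(n).
Since the indicial polynomial factors as (r - r_1)(r - r_2), D(n) = (r_1 + n - r_1)(r_1 + n - r_2) = n(n + 7/2).
Evaluating step by step (a_0 = 1):
  n = 1: D(1) = 1(1 + 7/2) = 9/2; numerator = -2(1) = -2; a_1 = (-2)/(9/2) = -4/9
  n = 2: D(2) = 2(2 + 7/2) = 11; numerator = -2(-4/9) - 1(1) = -1/9; a_2 = (-1/9)/(11) = -1/99
  n = 3: D(3) = 3(3 + 7/2) = 39/2; numerator = -2(-1/99) - 1(-4/9) = 46/99; a_3 = (46/99)/(39/2) = 92/3861
  n = 4: D(4) = 4(4 + 7/2) = 30; numerator = -2(92/3861) - 1(-1/99) = -145/3861; a_4 = (-145/3861)/(30) = -29/23166
  n = 5: D(5) = 5(5 + 7/2) = 85/2; numerator = -2(-29/23166) - 1(92/3861) = -19/891; a_5 = (-19/891)/(85/2) = -38/75735

r = 2; a_0 = 1; a_1 = -4/9; a_2 = -1/99; a_3 = 92/3861; a_4 = -29/23166; a_5 = -38/75735
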